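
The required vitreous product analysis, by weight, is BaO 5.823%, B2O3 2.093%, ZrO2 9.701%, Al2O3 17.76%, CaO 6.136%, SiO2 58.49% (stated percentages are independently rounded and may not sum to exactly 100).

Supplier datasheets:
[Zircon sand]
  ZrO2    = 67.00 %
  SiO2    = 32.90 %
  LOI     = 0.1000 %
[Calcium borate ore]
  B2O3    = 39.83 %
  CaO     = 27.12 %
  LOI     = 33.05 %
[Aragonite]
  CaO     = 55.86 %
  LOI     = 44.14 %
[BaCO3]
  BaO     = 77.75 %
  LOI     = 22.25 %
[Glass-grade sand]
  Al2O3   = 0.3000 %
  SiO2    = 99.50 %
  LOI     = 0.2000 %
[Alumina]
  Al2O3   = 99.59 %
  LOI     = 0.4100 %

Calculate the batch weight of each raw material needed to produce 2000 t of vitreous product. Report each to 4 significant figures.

Batch per 2000 t vitreous product:
  Zircon sand: 289.6 t
  Calcium borate ore: 105.1 t
  Aragonite: 168.7 t
  BaCO3: 149.8 t
  Glass-grade sand: 1080 t
  Alumina: 353.4 t
Total batch = 2147 t; LOI loss = 146.4 t; yield = 93.18%

The intermediate values are shown rounded to 4 significant figures in the printout — every computation carries full float precision through the solve — each reported result includes exactly one rounding — all derived quantities are computed from the batch weights on 2000 t of glass at full float precision (glass mass, the totals, ignition loss, yield, six oxide percentages) as set out in the question or the answer.
Target oxide masses per 2000 t vitreous product:
  BaO: 5.823% × 2000 = 116.5 t
  B2O3: 2.093% × 2000 = 41.86 t
  ZrO2: 9.701% × 2000 = 194.0 t
  Al2O3: 17.76% × 2000 = 355.2 t
  CaO: 6.136% × 2000 = 122.7 t
  SiO2: 58.49% × 2000 = 1170 t
Oxide-by-oxide audit using the reported weights, under the basis named above (every target is met by its sum within answer rounding):
  BaO: 149.8·0.7775 = 116.5 t (target 116.5 t)
  B2O3: 105.1·0.3983 = 41.86 t (target 41.86 t)
  ZrO2: 289.6·0.6700 = 194.0 t (target 194.0 t)
  Al2O3: 1080·0.003000 + 353.4·0.9959 = 355.2 t (target 355.2 t)
  CaO: 105.1·0.2712 + 168.7·0.5586 = 122.7 t (target 122.7 t)
  SiO2: 289.6·0.3290 + 1080·0.9950 = 1170 t (target 1170 t)
Consistency of the glass mass: the batch minus its LOI: 2000 t (the Σ of target masses is 2000 t; basis as stated: 2000 t — any gap is answer rounding).
Summing the batch: Σ batch = 2147 t; ignition loss, Σ(batch × LOI) = 146.4 t; the yield ratio, glass ÷ batch: 93.18%.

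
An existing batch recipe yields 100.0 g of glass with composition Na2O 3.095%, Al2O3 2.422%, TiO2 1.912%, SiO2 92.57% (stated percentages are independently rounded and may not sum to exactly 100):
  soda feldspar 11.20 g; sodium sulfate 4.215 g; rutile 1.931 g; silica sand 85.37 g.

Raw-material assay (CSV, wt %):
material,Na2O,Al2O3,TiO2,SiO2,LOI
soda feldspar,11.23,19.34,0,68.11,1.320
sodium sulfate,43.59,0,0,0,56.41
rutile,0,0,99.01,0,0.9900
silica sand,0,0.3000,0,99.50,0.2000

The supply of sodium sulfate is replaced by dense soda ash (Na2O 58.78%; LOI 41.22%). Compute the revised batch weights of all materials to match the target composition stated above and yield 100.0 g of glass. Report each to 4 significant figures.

Revised batch per 100.0 g glass:
  soda feldspar: 11.20 g
  dense soda ash: 3.126 g
  rutile: 1.931 g
  silica sand: 85.37 g
Total batch = 101.6 g; LOI loss = 1.626 g

Mid-chain values appear (rounded to 4 significant figures) in the working; all arithmetic maintains full float precision through every step — every reported result takes a single rounding — derived quantities are re-derived at full float precision (totals, the four compositions, the yield, glass mass, LOI) using the weight values for 100.0 g of glass, as written in problem or answer.
Target masses of each oxide per 100.0 g glass:
  Na2O: 3.095% × 100.0 = 3.095 g
  Al2O3: 2.422% × 100.0 = 2.422 g
  TiO2: 1.912% × 100.0 = 1.912 g
  SiO2: 92.57% × 100.0 = 92.57 g
Verifying the oxide balance per the reported batch figures, on the stated basis (each sum matches its target mass net of answer rounding effects):
  Na2O: 11.20·0.1123 + 3.126·0.5878 = 3.095 g (target 3.095 g)
  Al2O3: 11.20·0.1934 + 85.37·0.003000 = 2.422 g (target 2.422 g)
  TiO2: 1.931·0.9901 = 1.912 g (target 1.912 g)
  SiO2: 11.20·0.6811 + 85.37·0.9950 = 92.57 g (target 92.57 g)
Glass-mass closure: Σ batch − LOI loss = 100.0 g (per-oxide target masses sum to 100.0 g; stated basis 100.0 g — any gap is answer rounding).
Whole-batch sum: Σ batch = 101.6 g; Σ batch·LOI gives LOI loss = 1.626 g; the yield ratio, glass ÷ batch: 98.40%.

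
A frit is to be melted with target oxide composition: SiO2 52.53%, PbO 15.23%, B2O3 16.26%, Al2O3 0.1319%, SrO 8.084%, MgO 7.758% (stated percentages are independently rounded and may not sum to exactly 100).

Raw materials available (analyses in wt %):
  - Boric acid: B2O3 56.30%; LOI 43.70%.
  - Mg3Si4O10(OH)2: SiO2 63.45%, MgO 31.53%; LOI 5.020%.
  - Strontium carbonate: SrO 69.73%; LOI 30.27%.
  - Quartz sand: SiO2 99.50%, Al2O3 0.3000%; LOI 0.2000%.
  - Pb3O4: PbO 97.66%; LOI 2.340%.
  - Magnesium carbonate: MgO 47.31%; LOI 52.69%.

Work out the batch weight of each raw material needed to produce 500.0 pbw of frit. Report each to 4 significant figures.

Mid-chain values are shown rounded to four significant figures as written. Each numeric step carries full float precision in all steps; a single rounding yields each reported figure; the derived quantities, including the six compositions, LOI, yield, net glass mass, the totals, are rebuilt from the batch weights for 500.0 pbw of glass at exact precision, exactly as shown in problem or answer.
Oxide-by-oxide targets in 500.0 pbw frit:
  SiO2: 52.53% × 500.0 = 262.6 pbw
  PbO: 15.23% × 500.0 = 76.15 pbw
  B2O3: 16.26% × 500.0 = 81.30 pbw
  Al2O3: 0.1319% × 500.0 = 0.6595 pbw
  SrO: 8.084% × 500.0 = 40.42 pbw
  MgO: 7.758% × 500.0 = 38.79 pbw
Verifying the oxide balance given the weights on record, for the quoted basis mass (delivered sums recover each target net of answer rounding effects):
  SiO2: 69.21·0.6345 + 219.8·0.9950 = 262.6 pbw (target 262.6 pbw)
  PbO: 77.97·0.9766 = 76.15 pbw (target 76.15 pbw)
  B2O3: 144.4·0.5630 = 81.30 pbw (target 81.30 pbw)
  Al2O3: 219.8·0.003000 = 0.6594 pbw (target 0.6595 pbw)
  SrO: 57.97·0.6973 = 40.42 pbw (target 40.42 pbw)
  MgO: 69.21·0.3153 + 35.86·0.4731 = 38.79 pbw (target 38.79 pbw)
The glass-mass cross-check: whole batch net of LOI = 499.9 pbw (targets for the oxides total 500.0 pbw; basis as stated: 500.0 pbw — gaps are rounding artifacts).
Summing the batch: Σ batch = 605.2 pbw; LOI removed, Σ of batch·LOI: 105.3 pbw; the yield ratio, glass ÷ batch: 82.60%.

Batch per 500.0 pbw frit:
  Boric acid: 144.4 pbw
  Mg3Si4O10(OH)2: 69.21 pbw
  Strontium carbonate: 57.97 pbw
  Quartz sand: 219.8 pbw
  Pb3O4: 77.97 pbw
  Magnesium carbonate: 35.86 pbw
Total batch = 605.2 pbw; LOI loss = 105.3 pbw; yield = 82.60%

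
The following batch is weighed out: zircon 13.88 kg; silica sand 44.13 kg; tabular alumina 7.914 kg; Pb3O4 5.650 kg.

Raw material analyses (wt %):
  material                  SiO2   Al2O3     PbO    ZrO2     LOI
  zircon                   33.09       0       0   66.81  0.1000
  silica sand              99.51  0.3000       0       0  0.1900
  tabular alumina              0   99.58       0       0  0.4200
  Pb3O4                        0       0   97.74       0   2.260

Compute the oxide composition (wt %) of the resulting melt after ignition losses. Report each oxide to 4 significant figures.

Mid-chain values are printed rounded off to 4 significant figures at each printed step — every computation keeps full precision throughout; every reported number receives exactly one rounding — all derived quantities, including ignition loss, net glass mass, the yield, the four compositions, the totals, are carried using the weight values on 71.32 kg of glass at exact precision as set out in the problem or answer text.
Mass of each oxide from the mix:
  SiO2: 13.88·0.3309 + 44.13·0.9951 = 48.51 kg
  Al2O3: 44.13·0.003000 + 7.914·0.9958 = 8.013 kg
  PbO: 5.650·0.9774 = 5.522 kg
  ZrO2: 13.88·0.6681 = 9.273 kg
LOI: 13.88·0.001000 + 44.13·0.001900 + 7.914·0.004200 + 5.650·0.02260 = 0.2587 kg
Resulting glass, batch − LOI: 71.57 − 0.2587 = 71.32 kg (= the summed oxide contributions)
wt % = 100 × oxide mass / glass mass

Glass mass = 71.32 kg (batch 71.57 − LOI 0.2587).
Composition: SiO2 68.02%, Al2O3 11.24%, PbO 7.744%, ZrO2 13.00%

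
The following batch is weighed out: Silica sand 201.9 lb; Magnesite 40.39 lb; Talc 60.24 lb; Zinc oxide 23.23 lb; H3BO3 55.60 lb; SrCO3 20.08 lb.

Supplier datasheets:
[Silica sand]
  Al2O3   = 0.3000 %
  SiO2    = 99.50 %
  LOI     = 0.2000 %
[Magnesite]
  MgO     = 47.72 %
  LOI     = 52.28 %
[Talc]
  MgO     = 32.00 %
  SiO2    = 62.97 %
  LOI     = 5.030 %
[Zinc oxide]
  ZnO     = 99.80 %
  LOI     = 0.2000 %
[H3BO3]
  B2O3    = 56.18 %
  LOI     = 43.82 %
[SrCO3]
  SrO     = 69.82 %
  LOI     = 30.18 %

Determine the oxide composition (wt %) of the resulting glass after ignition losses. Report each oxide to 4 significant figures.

Glass mass = 346.4 lb (batch 401.4 − LOI 55.02).
Composition: B2O3 9.017%, MgO 11.13%, Al2O3 0.1748%, ZnO 6.692%, SiO2 68.94%, SrO 4.047%

Intermediates are shown, rounded to four significant figures, on the page. Each numeric step runs at full precision all the way through; each reported result takes a single rounding; the derived quantities are computed from the batch weights per 346.4 lb of glass in exact precision (net glass mass, yield, ignition loss, six oxide percentages, the totals) exactly as shown in the problem or answer text.
Delivered oxide masses:
  B2O3: 55.60·0.5618 = 31.24 lb
  MgO: 40.39·0.4772 + 60.24·0.3200 = 38.55 lb
  Al2O3: 201.9·0.003000 = 0.6057 lb
  ZnO: 23.23·0.9980 = 23.18 lb
  SiO2: 201.9·0.9950 + 60.24·0.6297 = 238.8 lb
  SrO: 20.08·0.6982 = 14.02 lb
LOI: 201.9·0.002000 + 40.39·0.5228 + 60.24·0.05030 + 23.23·0.002000 + 55.60·0.4382 + 20.08·0.3018 = 55.02 lb
Glass = total batch minus LOI = 401.4 − 55.02 = 346.4 lb (= Σ oxide masses)
oxide / glass × 100 gives the wt %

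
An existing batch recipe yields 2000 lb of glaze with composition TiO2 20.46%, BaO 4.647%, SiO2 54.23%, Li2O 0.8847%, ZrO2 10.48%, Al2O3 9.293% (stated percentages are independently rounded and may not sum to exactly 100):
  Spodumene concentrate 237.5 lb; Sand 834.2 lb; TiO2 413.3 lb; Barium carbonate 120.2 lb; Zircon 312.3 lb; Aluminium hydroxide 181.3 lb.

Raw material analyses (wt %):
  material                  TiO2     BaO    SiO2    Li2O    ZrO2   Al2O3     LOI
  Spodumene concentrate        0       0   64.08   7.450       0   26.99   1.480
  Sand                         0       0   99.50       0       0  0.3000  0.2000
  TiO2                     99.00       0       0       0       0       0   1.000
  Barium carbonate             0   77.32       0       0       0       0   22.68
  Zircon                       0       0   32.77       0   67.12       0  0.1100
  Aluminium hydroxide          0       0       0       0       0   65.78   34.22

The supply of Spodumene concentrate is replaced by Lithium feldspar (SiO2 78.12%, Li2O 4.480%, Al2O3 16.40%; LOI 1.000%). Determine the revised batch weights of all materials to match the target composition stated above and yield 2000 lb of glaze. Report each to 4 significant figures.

Revised batch per 2000 lb glaze:
  Lithium feldspar: 395.0 lb
  Sand: 677.1 lb
  TiO2: 413.3 lb
  Barium carbonate: 120.2 lb
  Zircon: 312.3 lb
  Aluminium hydroxide: 181.0 lb
Total batch = 2099 lb; LOI loss = 98.98 lb

In-progress results appear, rounded to 4 significant digits, across the worked steps — all arithmetic holds exact precision from first step to last — every reported number sees exactly one rounding — all derived quantities (net glass mass, the yield, totals, ignition loss, the six compositions) are rebuilt in full precision from the weighed amounts on 2000 lb of glass as given in question or answer.
Oxide mass targets, per 2000 lb glaze:
  TiO2: 20.46% × 2000 = 409.2 lb
  BaO: 4.647% × 2000 = 92.94 lb
  SiO2: 54.23% × 2000 = 1085 lb
  Li2O: 0.8847% × 2000 = 17.69 lb
  ZrO2: 10.48% × 2000 = 209.6 lb
  Al2O3: 9.293% × 2000 = 185.9 lb
Oxide-by-oxide audit per the reported batch figures, at the basis given (sum by sum, the targets are met inside rounding margins):
  TiO2: 413.3·0.9900 = 409.2 lb (target 409.2 lb)
  BaO: 120.2·0.7732 = 92.94 lb (target 92.94 lb)
  SiO2: 395.0·0.7812 + 677.1·0.9950 + 312.3·0.3277 = 1085 lb (target 1085 lb)
  Li2O: 395.0·0.04480 = 17.70 lb (target 17.69 lb)
  ZrO2: 312.3·0.6712 = 209.6 lb (target 209.6 lb)
  Al2O3: 395.0·0.1640 + 677.1·0.003000 + 181.0·0.6578 = 185.9 lb (target 185.9 lb)
Glass mass check: whole batch net of LOI = 2000 lb (summing oxide targets gives 2000 lb; with the basis standing at 2000 lb — deltas are rounding alone).
Summing the batch: Σ batch = 2099 lb; loss to ignition Σ batch·LOI = 98.98 lb; yield = glass ÷ total batch = 95.28%.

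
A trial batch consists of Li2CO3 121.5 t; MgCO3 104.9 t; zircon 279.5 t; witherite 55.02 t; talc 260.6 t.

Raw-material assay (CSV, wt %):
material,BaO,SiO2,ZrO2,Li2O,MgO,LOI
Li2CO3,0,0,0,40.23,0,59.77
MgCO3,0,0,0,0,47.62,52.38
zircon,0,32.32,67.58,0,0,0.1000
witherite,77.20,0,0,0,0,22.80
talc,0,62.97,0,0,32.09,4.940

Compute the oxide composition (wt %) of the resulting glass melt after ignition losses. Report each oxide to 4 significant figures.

Intermediates are displayed (rounded to 4 significant digits) at each printed step. All internal work maintains full precision in all steps. Each reported value includes exactly one rounding — the derived quantities (LOI, five oxide percentages, the yield, glass mass, totals) are computed using the weight values per 668.3 t of glass in full float precision exactly as printed in question or answer.
What the batch supplies per oxide:
  BaO: 55.02·0.7720 = 42.48 t
  SiO2: 279.5·0.3232 + 260.6·0.6297 = 254.4 t
  ZrO2: 279.5·0.6758 = 188.9 t
  Li2O: 121.5·0.4023 = 48.88 t
  MgO: 104.9·0.4762 + 260.6·0.3209 = 133.6 t
LOI: 121.5·0.5977 + 104.9·0.5238 + 279.5·0.001000 + 55.02·0.2280 + 260.6·0.04940 = 153.3 t
Net of LOI, the glass mass = 821.5 − 153.3 = 668.3 t (= the summed oxide contributions)
wt % = oxide mass / glass mass × 100

Glass mass = 668.3 t (batch 821.5 − LOI 153.3).
Composition: BaO 6.356%, SiO2 38.07%, ZrO2 28.27%, Li2O 7.314%, MgO 19.99%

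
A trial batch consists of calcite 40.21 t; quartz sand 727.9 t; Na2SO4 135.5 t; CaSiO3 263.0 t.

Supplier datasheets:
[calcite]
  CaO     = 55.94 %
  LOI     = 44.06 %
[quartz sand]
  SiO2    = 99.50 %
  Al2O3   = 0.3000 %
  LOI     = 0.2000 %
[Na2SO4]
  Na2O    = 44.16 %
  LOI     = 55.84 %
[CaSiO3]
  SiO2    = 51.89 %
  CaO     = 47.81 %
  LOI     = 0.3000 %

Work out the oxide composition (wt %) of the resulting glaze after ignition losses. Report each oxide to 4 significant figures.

Glass mass = 1071 t (batch 1167 − LOI 95.62).
Composition: SiO2 80.37%, Al2O3 0.2039%, Na2O 5.587%, CaO 13.84%

The whole derivation keeps exact precision end to end. Working values are displayed rounded off to 4 significant figures on the page; each reported number is rounded only once; derived quantities, which include ignition loss, the four compositions, glass mass, the yield, totals, are computed at exact precision, exactly as shown in the question or the answer, starting from the weights per 1071 t of glass.
Oxide-by-oxide delivered mass:
  SiO2: 727.9·0.9950 + 263.0·0.5189 = 860.7 t
  Al2O3: 727.9·0.003000 = 2.184 t
  Na2O: 135.5·0.4416 = 59.84 t
  CaO: 40.21·0.5594 + 263.0·0.4781 = 148.2 t
LOI: 40.21·0.4406 + 727.9·0.002000 + 135.5·0.5584 + 263.0·0.003000 = 95.62 t
Glass mass = batch − LOI = 1167 − 95.62 = 1071 t (= Σ oxide masses)
each wt % is 100 × oxide ÷ glass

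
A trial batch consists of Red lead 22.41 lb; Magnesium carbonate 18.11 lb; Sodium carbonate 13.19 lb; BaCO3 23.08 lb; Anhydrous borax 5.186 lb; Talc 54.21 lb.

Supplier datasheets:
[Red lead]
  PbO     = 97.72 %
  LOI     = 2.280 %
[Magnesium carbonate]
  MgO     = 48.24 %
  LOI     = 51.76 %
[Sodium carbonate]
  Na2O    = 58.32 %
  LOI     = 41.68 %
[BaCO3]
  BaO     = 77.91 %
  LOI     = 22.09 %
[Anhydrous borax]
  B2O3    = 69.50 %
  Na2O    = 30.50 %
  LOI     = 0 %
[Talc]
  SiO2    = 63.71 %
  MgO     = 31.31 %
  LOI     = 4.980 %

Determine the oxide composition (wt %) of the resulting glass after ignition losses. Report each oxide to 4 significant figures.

Glass mass = 113.0 lb (batch 136.2 − LOI 23.18).
Composition: B2O3 3.189%, SiO2 30.56%, PbO 19.38%, Na2O 8.207%, MgO 22.75%, BaO 15.91%

Every computation keeps full precision at all times — working values appear rounded off to 4 significant digits in the printout. Every reported figure is rounded just once — derived quantities are computed starting from the weights for 113.0 lb of glass in exact precision (yield, totals, net glass mass, ignition loss, the six compositions) precisely as stated by the problem or answer text.
Oxide masses out of the charge:
  B2O3: 5.186·0.6950 = 3.604 lb
  SiO2: 54.21·0.6371 = 34.54 lb
  PbO: 22.41·0.9772 = 21.90 lb
  Na2O: 13.19·0.5832 + 5.186·0.3050 = 9.274 lb
  MgO: 18.11·0.4824 + 54.21·0.3131 = 25.71 lb
  BaO: 23.08·0.7791 = 17.98 lb
LOI: 22.41·0.02280 + 18.11·0.5176 + 13.19·0.4168 + 23.08·0.2209 + 54.21·0.04980 = 23.18 lb
Resulting glass, batch − LOI: 136.2 − 23.18 = 113.0 lb (equal to the oxide-mass sum)
percent by weight: oxide/glass ×100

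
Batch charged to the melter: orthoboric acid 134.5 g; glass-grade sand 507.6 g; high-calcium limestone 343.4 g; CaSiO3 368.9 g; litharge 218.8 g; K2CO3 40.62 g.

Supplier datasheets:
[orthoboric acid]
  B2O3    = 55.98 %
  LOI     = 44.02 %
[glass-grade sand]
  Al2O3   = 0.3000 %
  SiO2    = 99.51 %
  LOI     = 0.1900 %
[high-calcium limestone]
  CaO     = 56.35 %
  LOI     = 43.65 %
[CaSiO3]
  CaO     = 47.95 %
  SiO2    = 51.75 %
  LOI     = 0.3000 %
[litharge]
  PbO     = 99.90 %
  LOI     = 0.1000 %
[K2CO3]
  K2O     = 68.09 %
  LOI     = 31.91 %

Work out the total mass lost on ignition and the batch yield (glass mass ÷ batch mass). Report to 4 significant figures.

LOI loss = 224.4 g; glass = 1389 g; yield = 86.10%

The whole derivation carries exact precision through every step. Values along the way are shown rounded off to 4 significant figures alongside each step. Every reported value takes a single rounding. Derived quantities, which include the six compositions, the totals, ignition loss, the yield, net glass mass, are re-derived in exact precision, as set out in question or answer, starting from the weights on 1389 g of glass.
Loss on ignition, line by line:
  orthoboric acid: 134.5 × 0.4402 = 59.21 g
  glass-grade sand: 507.6 × 0.001900 = 0.9644 g
  high-calcium limestone: 343.4 × 0.4365 = 149.9 g
  CaSiO3: 368.9 × 0.003000 = 1.107 g
  litharge: 218.8 × 0.001000 = 0.2188 g
  K2CO3: 40.62 × 0.3191 = 12.96 g
Total LOI = 224.4 g
Glass = batch − LOI = 1614 − 224.4 = 1389 g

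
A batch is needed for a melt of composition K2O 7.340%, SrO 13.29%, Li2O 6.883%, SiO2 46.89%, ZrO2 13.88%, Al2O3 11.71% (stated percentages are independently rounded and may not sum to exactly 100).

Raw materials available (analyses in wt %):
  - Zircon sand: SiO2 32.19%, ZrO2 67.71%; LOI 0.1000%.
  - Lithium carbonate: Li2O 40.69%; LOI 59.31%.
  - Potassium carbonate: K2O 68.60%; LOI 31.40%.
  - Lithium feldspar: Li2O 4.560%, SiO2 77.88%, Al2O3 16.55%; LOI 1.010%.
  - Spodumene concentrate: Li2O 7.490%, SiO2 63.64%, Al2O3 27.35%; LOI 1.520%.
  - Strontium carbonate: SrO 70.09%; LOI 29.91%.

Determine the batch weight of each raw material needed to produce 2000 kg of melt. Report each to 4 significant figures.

In-progress results are printed rounded to four significant digits alongside each step. Every computation carries full precision throughout. A single rounding yields each reported result. All derived quantities are carried in exact precision (six oxide percentages, LOI, net glass mass, yield, totals) from the batch weights per 2000 kg of glass, as written in problem or answer.
Oxide-by-oxide targets in 2000 kg melt:
  K2O: 7.340% × 2000 = 146.8 kg
  SrO: 13.29% × 2000 = 265.8 kg
  Li2O: 6.883% × 2000 = 137.7 kg
  SiO2: 46.89% × 2000 = 937.8 kg
  ZrO2: 13.88% × 2000 = 277.6 kg
  Al2O3: 11.71% × 2000 = 234.2 kg
Mass-balance tally per oxide working from each reported weight, against the basis in use (every target is met by its sum net of answer rounding effects):
  K2O: 214.0·0.6860 = 146.8 kg (target 146.8 kg)
  SrO: 379.2·0.7009 = 265.8 kg (target 265.8 kg)
  Li2O: 180.2·0.4069 + 662.6·0.04560 + 455.3·0.07490 = 137.6 kg (target 137.7 kg)
  SiO2: 410.0·0.3219 + 662.6·0.7788 + 455.3·0.6364 = 937.8 kg (target 937.8 kg)
  ZrO2: 410.0·0.6771 = 277.6 kg (target 277.6 kg)
  Al2O3: 662.6·0.1655 + 455.3·0.2735 = 234.2 kg (target 234.2 kg)
Auditing the glass mass value: Σ batch − LOI loss = 2000 kg (summing oxide targets gives 2000 kg; with the basis standing at 2000 kg — deltas are rounding alone).
Whole-batch sum: Σ batch = 2301 kg; LOI loss = Σ batch·LOI = 301.5 kg; yield = glass ÷ total batch = 86.90%.

Batch per 2000 kg melt:
  Zircon sand: 410.0 kg
  Lithium carbonate: 180.2 kg
  Potassium carbonate: 214.0 kg
  Lithium feldspar: 662.6 kg
  Spodumene concentrate: 455.3 kg
  Strontium carbonate: 379.2 kg
Total batch = 2301 kg; LOI loss = 301.5 kg; yield = 86.90%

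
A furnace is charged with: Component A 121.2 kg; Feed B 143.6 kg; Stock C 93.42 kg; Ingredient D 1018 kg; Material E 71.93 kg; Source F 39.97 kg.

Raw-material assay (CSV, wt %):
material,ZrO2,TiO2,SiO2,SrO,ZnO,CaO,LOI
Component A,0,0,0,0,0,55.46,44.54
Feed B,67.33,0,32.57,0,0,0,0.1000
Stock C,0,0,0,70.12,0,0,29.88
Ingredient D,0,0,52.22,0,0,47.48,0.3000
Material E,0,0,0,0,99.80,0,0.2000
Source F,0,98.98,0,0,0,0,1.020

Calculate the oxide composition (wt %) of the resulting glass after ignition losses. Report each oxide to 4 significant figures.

Glass mass = 1402 kg (batch 1488 − LOI 85.65).
Composition: ZrO2 6.894%, TiO2 2.821%, SiO2 41.24%, SrO 4.671%, ZnO 5.119%, CaO 39.26%

Exact precision is carried from first step to last. Values along the way are shown rounded to 4 significant digits in the working; each reported figure takes just one rounding — the derived quantities are recomputed from the batch weights per 1402 kg of glass at full precision (the yield, the totals, glass mass, LOI, the six compositions) as they appear in the problem or the answer.
Delivered oxide masses:
  ZrO2: 143.6·0.6733 = 96.69 kg
  TiO2: 39.97·0.9898 = 39.56 kg
  SiO2: 143.6·0.3257 + 1018·0.5222 = 578.4 kg
  SrO: 93.42·0.7012 = 65.51 kg
  ZnO: 71.93·0.9980 = 71.79 kg
  CaO: 121.2·0.5546 + 1018·0.4748 = 550.6 kg
LOI: 121.2·0.4454 + 143.6·0.001000 + 93.42·0.2988 + 1018·0.003000 + 71.93·0.002000 + 39.97·0.01020 = 85.65 kg
Glass = total batch minus LOI = 1488 − 85.65 = 1402 kg (matching Σ of the oxides)
oxide / glass × 100 gives the wt %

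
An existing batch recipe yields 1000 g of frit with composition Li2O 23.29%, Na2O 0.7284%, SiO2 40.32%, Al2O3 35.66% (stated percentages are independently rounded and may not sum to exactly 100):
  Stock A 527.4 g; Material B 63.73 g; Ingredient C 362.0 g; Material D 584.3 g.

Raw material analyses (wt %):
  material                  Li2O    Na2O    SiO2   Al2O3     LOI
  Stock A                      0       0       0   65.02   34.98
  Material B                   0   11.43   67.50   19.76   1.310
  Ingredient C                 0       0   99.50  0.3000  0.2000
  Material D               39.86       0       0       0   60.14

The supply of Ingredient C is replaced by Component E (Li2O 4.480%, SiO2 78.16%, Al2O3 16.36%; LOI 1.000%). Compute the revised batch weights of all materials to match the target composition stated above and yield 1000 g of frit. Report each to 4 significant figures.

Revised batch per 1000 g frit:
  Stock A: 413.1 g
  Material B: 63.73 g
  Component E: 460.8 g
  Material D: 532.5 g
Total batch = 1470 g; LOI loss = 470.2 g

The working math maintains full float precision at every stage — mid-chain values appear, rounded to 4 significant figures, when written out — each reported result is rounded only once; the derived quantities (totals, the yield, the four compositions, glass mass, ignition loss) are re-derived at full precision from the weighed amounts on 1000 g of glass, as quoted within the problem or the answer.
Oxide mass targets, per 1000 g frit:
  Li2O: 23.29% × 1000 = 232.9 g
  Na2O: 0.7284% × 1000 = 7.284 g
  SiO2: 40.32% × 1000 = 403.2 g
  Al2O3: 35.66% × 1000 = 356.6 g
Checking each oxide sum from the weights as reported, relative to the basis at hand (summed amounts equal target values net of answer rounding effects):
  Li2O: 460.8·0.04480 + 532.5·0.3986 = 232.9 g (target 232.9 g)
  Na2O: 63.73·0.1143 = 7.284 g (target 7.284 g)
  SiO2: 63.73·0.6750 + 460.8·0.7816 = 403.2 g (target 403.2 g)
  Al2O3: 413.1·0.6502 + 63.73·0.1976 + 460.8·0.1636 = 356.6 g (target 356.6 g)
Glass-mass sanity pass: whole batch net of LOI = 999.9 g (targets for the oxides total 1000 g; the stated basis being 1000 g — gaps are rounding artifacts).
Whole-batch sum: Σ batch = 1470 g; ignition loss, Σ(batch × LOI) = 470.2 g; yield, glass over the total, = 68.02%.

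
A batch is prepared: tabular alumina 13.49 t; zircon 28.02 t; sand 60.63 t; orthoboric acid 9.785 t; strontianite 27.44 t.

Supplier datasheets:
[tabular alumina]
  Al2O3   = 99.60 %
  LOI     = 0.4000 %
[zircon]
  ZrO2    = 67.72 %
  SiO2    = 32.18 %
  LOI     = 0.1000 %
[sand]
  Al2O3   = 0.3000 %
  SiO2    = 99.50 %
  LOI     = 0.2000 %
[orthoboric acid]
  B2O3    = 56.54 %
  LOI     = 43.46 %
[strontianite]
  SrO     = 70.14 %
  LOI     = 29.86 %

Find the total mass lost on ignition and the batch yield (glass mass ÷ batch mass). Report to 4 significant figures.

LOI loss = 12.65 t; glass = 126.7 t; yield = 90.92%

The working math maintains exact precision through the solve. Values along the way appear, rounded to four significant figures, on the page — a single rounding yields each reported figure — the derived quantities, which include LOI, the yield, net glass mass, totals, the five compositions, are recomputed in full precision, exactly as printed in question or answer, using the weight values for 126.7 t of glass.
LOI of each material in turn:
  tabular alumina: 13.49 × 0.004000 = 0.05396 t
  zircon: 28.02 × 0.001000 = 0.02802 t
  sand: 60.63 × 0.002000 = 0.1213 t
  orthoboric acid: 9.785 × 0.4346 = 4.253 t
  strontianite: 27.44 × 0.2986 = 8.194 t
Total LOI = 12.65 t
Glass = batch − LOI = 139.4 − 12.65 = 126.7 t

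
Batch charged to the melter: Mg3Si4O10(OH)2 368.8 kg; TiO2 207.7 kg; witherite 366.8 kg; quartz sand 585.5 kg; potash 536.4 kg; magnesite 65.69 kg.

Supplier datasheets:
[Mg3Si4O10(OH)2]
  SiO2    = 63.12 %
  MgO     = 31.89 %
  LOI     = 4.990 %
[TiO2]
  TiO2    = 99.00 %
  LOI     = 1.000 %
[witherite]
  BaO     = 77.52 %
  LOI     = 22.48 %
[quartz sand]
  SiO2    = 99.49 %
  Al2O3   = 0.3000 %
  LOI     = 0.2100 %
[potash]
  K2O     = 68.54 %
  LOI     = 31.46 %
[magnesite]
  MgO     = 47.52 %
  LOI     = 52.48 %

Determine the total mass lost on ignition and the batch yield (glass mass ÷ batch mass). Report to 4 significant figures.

LOI loss = 307.4 kg; glass = 1823 kg; yield = 85.57%

Each numeric step holds full float precision in all steps — intermediates appear rounded to 4 significant figures — each reported number is rounded only once — all derived quantities are recomputed in exact precision (the six compositions, totals, the yield, net glass mass, ignition loss) from the weighed amounts at 1823 kg of glass, exactly as printed in the problem or answer text.
Loss on ignition, line by line:
  Mg3Si4O10(OH)2: 368.8 × 0.04990 = 18.40 kg
  TiO2: 207.7 × 0.01000 = 2.077 kg
  witherite: 366.8 × 0.2248 = 82.46 kg
  quartz sand: 585.5 × 0.002100 = 1.230 kg
  potash: 536.4 × 0.3146 = 168.8 kg
  magnesite: 65.69 × 0.5248 = 34.47 kg
Total LOI = 307.4 kg
Glass = batch − LOI = 2131 − 307.4 = 1823 kg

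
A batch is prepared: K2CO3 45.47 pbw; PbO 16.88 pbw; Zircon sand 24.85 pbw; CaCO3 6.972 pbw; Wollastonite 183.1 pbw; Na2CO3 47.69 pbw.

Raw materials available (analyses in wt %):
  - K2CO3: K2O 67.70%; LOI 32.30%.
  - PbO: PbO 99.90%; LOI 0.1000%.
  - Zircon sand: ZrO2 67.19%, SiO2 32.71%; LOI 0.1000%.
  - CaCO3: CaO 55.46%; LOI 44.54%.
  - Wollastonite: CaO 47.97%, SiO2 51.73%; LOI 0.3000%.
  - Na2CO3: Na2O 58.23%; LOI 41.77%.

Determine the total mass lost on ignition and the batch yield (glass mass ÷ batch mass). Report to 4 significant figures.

LOI loss = 38.30 pbw; glass = 286.7 pbw; yield = 88.21%

In-progress results are printed rounded to 4 significant figures. Exact precision is carried from first step to last; every reported result receives exactly one rounding; the derived quantities are computed using the weight values on 286.7 pbw of glass at exact precision (yield, LOI, the totals, glass mass, six oxide percentages), exactly as shown in question or answer.
Ignition loss by material:
  K2CO3: 45.47 × 0.3230 = 14.69 pbw
  PbO: 16.88 × 0.001000 = 0.01688 pbw
  Zircon sand: 24.85 × 0.001000 = 0.02485 pbw
  CaCO3: 6.972 × 0.4454 = 3.105 pbw
  Wollastonite: 183.1 × 0.003000 = 0.5493 pbw
  Na2CO3: 47.69 × 0.4177 = 19.92 pbw
Total LOI = 38.30 pbw
Glass = batch − LOI = 325.0 − 38.30 = 286.7 pbw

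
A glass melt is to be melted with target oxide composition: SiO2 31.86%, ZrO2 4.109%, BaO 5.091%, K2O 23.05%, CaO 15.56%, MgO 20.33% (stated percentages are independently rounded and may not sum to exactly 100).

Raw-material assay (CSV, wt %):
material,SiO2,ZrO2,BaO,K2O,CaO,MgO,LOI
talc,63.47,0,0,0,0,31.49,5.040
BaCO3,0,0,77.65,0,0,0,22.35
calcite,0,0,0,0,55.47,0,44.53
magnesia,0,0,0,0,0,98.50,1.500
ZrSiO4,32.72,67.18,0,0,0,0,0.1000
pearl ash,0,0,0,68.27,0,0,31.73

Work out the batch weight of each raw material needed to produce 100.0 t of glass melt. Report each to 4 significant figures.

In-progress results are shown with 4-significant-figure rounding on the page; each numeric step maintains full precision throughout; every reported value takes a single rounding. All derived quantities are computed from the batch weights on 100.0 t of glass in full float precision (yield, LOI, glass mass, totals, six oxide percentages), as written in the problem or the answer.
Oxide-by-oxide targets in 100.0 t glass melt:
  SiO2: 31.86% × 100.0 = 31.86 t
  ZrO2: 4.109% × 100.0 = 4.109 t
  BaO: 5.091% × 100.0 = 5.091 t
  K2O: 23.05% × 100.0 = 23.05 t
  CaO: 15.56% × 100.0 = 15.56 t
  MgO: 20.33% × 100.0 = 20.33 t
Oxide-by-oxide audit using the reported weights, under the basis named above (sum by sum, the targets are met once rounding is allowed for):
  SiO2: 47.04·0.6347 + 6.116·0.3272 = 31.86 t (target 31.86 t)
  ZrO2: 6.116·0.6718 = 4.109 t (target 4.109 t)
  BaO: 6.556·0.7765 = 5.091 t (target 5.091 t)
  K2O: 33.76·0.6827 = 23.05 t (target 23.05 t)
  CaO: 28.05·0.5547 = 15.56 t (target 15.56 t)
  MgO: 47.04·0.3149 + 5.600·0.9850 = 20.33 t (target 20.33 t)
Auditing the glass mass value: Σ batch − LOI loss = 99.99 t (per-oxide target masses sum to 100.0 t; with the basis standing at 100.0 t — deltas are rounding alone).
Whole-batch sum: Σ batch = 127.1 t; Σ batch·LOI gives LOI loss = 27.13 t; yield: glass divided by total = 78.66%.

Batch per 100.0 t glass melt:
  talc: 47.04 t
  BaCO3: 6.556 t
  calcite: 28.05 t
  magnesia: 5.600 t
  ZrSiO4: 6.116 t
  pearl ash: 33.76 t
Total batch = 127.1 t; LOI loss = 27.13 t; yield = 78.66%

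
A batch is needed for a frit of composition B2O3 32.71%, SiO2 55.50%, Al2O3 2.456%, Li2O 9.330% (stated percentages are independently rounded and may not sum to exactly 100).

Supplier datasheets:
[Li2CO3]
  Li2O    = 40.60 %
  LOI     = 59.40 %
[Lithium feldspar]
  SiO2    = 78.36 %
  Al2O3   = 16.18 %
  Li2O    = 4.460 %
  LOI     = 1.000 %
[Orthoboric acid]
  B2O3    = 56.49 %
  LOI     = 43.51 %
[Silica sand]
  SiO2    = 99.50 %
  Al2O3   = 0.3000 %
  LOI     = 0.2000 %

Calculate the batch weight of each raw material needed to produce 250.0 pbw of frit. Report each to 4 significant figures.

Full float precision is kept in all steps. Working values are displayed (rounded to four significant figures) within the worked lines; a single rounding finalizes each reported value — all derived quantities are recomputed in full precision (ignition loss, net glass mass, totals, the yield, four oxide percentages) starting from the weights on 250.0 pbw of glass, as given in problem or answer.
Oxide mass targets, per 250.0 pbw frit:
  B2O3: 32.71% × 250.0 = 81.78 pbw
  SiO2: 55.50% × 250.0 = 138.8 pbw
  Al2O3: 2.456% × 250.0 = 6.140 pbw
  Li2O: 9.330% × 250.0 = 23.32 pbw
Checking each oxide sum working from each reported weight, versus the basis set out (sum by sum, the targets are met up to rounding of the answer):
  B2O3: 144.8·0.5649 = 81.80 pbw (target 81.78 pbw)
  SiO2: 35.89·0.7836 + 111.2·0.9950 = 138.8 pbw (target 138.8 pbw)
  Al2O3: 35.89·0.1618 + 111.2·0.003000 = 6.141 pbw (target 6.140 pbw)
  Li2O: 53.51·0.4060 + 35.89·0.04460 = 23.33 pbw (target 23.32 pbw)
Glass-mass closure: total charge less LOI = 250.0 pbw (the targets, summed, come to 250.0 pbw; the stated basis being 250.0 pbw — gaps are rounding artifacts).
Adding the batch up: Σ batch = 345.4 pbw; Σ batch·LOI gives LOI loss = 95.37 pbw; yield: glass divided by total = 72.39%.

Batch per 250.0 pbw frit:
  Li2CO3: 53.51 pbw
  Lithium feldspar: 35.89 pbw
  Orthoboric acid: 144.8 pbw
  Silica sand: 111.2 pbw
Total batch = 345.4 pbw; LOI loss = 95.37 pbw; yield = 72.39%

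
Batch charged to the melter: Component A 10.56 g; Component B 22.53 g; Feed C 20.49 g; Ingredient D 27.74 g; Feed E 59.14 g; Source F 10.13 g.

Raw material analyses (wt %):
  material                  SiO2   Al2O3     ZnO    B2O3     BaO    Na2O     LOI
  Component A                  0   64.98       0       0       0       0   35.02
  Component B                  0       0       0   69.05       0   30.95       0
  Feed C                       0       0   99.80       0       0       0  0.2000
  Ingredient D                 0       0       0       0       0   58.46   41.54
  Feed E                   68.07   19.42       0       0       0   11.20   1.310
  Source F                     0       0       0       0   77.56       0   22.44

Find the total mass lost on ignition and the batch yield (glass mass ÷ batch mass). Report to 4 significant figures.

LOI loss = 18.31 g; glass = 132.3 g; yield = 87.84%

All internal work maintains full precision at each step; intermediates are shown (rounded to four significant figures) at each printed step; every reported number takes exactly one rounding — all derived quantities are carried in exact precision (yield, ignition loss, totals, the six compositions, net glass mass) using the weight values per 132.3 g of glass, as set out in question or answer.
Ignition loss by material:
  Component A: 10.56 × 0.3502 = 3.698 g
  Component B: 22.53 × 0 = 0 g
  Feed C: 20.49 × 0.002000 = 0.04098 g
  Ingredient D: 27.74 × 0.4154 = 11.52 g
  Feed E: 59.14 × 0.01310 = 0.7747 g
  Source F: 10.13 × 0.2244 = 2.273 g
Total LOI = 18.31 g
Glass = batch − LOI = 150.6 − 18.31 = 132.3 g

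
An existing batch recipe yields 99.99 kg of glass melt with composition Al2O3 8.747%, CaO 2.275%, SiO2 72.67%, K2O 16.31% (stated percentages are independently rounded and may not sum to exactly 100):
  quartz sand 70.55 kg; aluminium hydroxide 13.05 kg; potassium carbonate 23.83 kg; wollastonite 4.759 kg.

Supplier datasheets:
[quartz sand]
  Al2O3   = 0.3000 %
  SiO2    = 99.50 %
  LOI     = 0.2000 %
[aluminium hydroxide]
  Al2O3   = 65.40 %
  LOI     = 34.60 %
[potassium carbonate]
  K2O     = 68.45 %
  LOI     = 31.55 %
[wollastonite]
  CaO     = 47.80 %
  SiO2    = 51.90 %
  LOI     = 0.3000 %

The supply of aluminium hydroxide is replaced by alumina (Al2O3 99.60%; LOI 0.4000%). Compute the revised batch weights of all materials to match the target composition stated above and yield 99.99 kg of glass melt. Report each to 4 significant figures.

Revised batch per 99.99 kg glass melt:
  quartz sand: 70.55 kg
  alumina: 8.569 kg
  potassium carbonate: 23.83 kg
  wollastonite: 4.759 kg
Total batch = 107.7 kg; LOI loss = 7.708 kg

Mid-chain values are displayed rounded to four significant digits; the whole derivation carries full precision from start to finish. A single rounding completes every reported figure. The derived quantities (yield, totals, glass mass, four oxide percentages, ignition loss) are carried in full precision using the weight values on 99.99 kg of glass as quoted within problem or answer.
The oxide mass targets at 99.99 kg glass melt:
  Al2O3: 8.747% × 99.99 = 8.746 kg
  CaO: 2.275% × 99.99 = 2.275 kg
  SiO2: 72.67% × 99.99 = 72.66 kg
  K2O: 16.31% × 99.99 = 16.31 kg
Balance tally, oxide-wise, from the weights as reported, per the basis as stated (every target is met by its sum up to rounding of the answer):
  Al2O3: 70.55·0.003000 + 8.569·0.9960 = 8.746 kg (target 8.746 kg)
  CaO: 4.759·0.4780 = 2.275 kg (target 2.275 kg)
  SiO2: 70.55·0.9950 + 4.759·0.5190 = 72.67 kg (target 72.66 kg)
  K2O: 23.83·0.6845 = 16.31 kg (target 16.31 kg)
Auditing the glass mass value: batch Σ − ignition loss = 100.0 kg (oxide target masses add up to 99.99 kg; basis as stated: 99.99 kg — gaps are rounding artifacts).
Total batch = Σ batch = 107.7 kg; LOI loss = Σ batch·LOI = 7.708 kg; glass ÷ batch gives a yield of 92.84%.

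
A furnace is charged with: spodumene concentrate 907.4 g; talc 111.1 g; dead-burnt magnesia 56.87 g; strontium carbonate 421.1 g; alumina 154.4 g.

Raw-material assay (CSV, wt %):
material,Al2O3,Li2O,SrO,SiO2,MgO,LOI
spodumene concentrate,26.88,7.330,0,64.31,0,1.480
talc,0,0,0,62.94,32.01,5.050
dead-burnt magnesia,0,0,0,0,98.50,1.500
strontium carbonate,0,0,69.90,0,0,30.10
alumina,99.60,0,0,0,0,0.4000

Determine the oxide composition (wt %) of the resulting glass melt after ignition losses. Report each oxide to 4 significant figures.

In-progress results appear, rounded to 4 significant digits, at each printed step — full precision is carried at every stage; each reported value is rounded once only. All derived quantities (ignition loss, the yield, totals, the five compositions, glass mass) are rebuilt in exact precision starting from the weights at 1504 g of glass, as set out in the problem or the answer.
Oxide-by-oxide delivered mass:
  Al2O3: 907.4·0.2688 + 154.4·0.9960 = 397.7 g
  Li2O: 907.4·0.07330 = 66.51 g
  SrO: 421.1·0.6990 = 294.3 g
  SiO2: 907.4·0.6431 + 111.1·0.6294 = 653.5 g
  MgO: 111.1·0.3201 + 56.87·0.9850 = 91.58 g
LOI: 907.4·0.01480 + 111.1·0.05050 + 56.87·0.01500 + 421.1·0.3010 + 154.4·0.004000 = 147.3 g
Net of LOI, the glass mass = 1651 − 147.3 = 1504 g (matching Σ of the oxides)
oxide / glass × 100 gives the wt %

Glass mass = 1504 g (batch 1651 − LOI 147.3).
Composition: Al2O3 26.45%, Li2O 4.424%, SrO 19.58%, SiO2 43.46%, MgO 6.091%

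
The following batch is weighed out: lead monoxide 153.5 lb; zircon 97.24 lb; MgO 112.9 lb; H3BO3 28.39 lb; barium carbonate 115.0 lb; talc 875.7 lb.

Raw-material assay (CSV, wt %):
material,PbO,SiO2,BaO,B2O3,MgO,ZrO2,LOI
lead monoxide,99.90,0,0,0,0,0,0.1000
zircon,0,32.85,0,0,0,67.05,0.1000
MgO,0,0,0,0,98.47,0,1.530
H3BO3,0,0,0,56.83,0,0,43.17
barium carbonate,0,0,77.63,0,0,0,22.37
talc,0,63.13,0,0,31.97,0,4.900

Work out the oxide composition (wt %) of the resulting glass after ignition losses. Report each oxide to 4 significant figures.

Glass mass = 1300 lb (batch 1383 − LOI 82.87).
Composition: PbO 11.80%, SiO2 44.99%, BaO 6.868%, B2O3 1.241%, MgO 30.09%, ZrO2 5.016%

The working math holds full precision at each step — in-progress results are shown (rounded to 4 significant digits) at each printed step. Every reported figure includes exactly one rounding. Derived quantities are carried at exact precision (six oxide percentages, the yield, net glass mass, ignition loss, the totals) using the weight values on 1300 lb of glass, as written in the problem or the answer.
Delivered oxide masses:
  PbO: 153.5·0.9990 = 153.3 lb
  SiO2: 97.24·0.3285 + 875.7·0.6313 = 584.8 lb
  BaO: 115.0·0.7763 = 89.27 lb
  B2O3: 28.39·0.5683 = 16.13 lb
  MgO: 112.9·0.9847 + 875.7·0.3197 = 391.1 lb
  ZrO2: 97.24·0.6705 = 65.20 lb
LOI: 153.5·0.001000 + 97.24·0.001000 + 112.9·0.01530 + 28.39·0.4317 + 115.0·0.2237 + 875.7·0.04900 = 82.87 lb
Glass = total batch minus LOI = 1383 − 82.87 = 1300 lb (consistent with Σ oxide mass)
each oxide over glass, ×100, is wt %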